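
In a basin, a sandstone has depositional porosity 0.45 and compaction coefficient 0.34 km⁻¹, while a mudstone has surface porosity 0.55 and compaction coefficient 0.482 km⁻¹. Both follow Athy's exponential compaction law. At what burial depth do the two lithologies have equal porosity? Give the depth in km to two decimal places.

1.41 km

Set n₀ₐ e^(−kₐz) = n₀ᵦ e^(−kᵦz) ⇒ ln(n₀ₐ/n₀ᵦ) = (kₐ − kᵦ)·z
z = ln(0.45/0.55) / (0.34 − 0.482) = -0.2007 / -0.142 = 1.413 km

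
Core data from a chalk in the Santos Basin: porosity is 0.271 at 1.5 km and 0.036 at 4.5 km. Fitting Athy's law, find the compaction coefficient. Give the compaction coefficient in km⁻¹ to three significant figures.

Athy: n(d) = n₀ e^(−cd) ⇒ n₁/n₂ = e^{c(d₂−d₁)} ⇒ c = ln(n₁/n₂)/(d₂−d₁)
c = ln(0.271/0.036) / (4.5 − 1.5) = ln(7.528) / 3 = 2.0186 / 3 = 0.6729 km⁻¹

0.673 km⁻¹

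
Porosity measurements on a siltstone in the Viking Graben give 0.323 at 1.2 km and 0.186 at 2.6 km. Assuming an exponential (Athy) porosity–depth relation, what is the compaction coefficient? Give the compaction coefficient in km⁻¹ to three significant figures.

0.394 km⁻¹

Athy: phi(d) = phi₀ e^(−kd) ⇒ phi₁/phi₂ = e^{k(d₂−d₁)} ⇒ k = ln(phi₁/phi₂)/(d₂−d₁)
k = ln(0.323/0.186) / (2.6 − 1.2) = ln(1.737) / 1.4 = 0.5519 / 1.4 = 0.3942 km⁻¹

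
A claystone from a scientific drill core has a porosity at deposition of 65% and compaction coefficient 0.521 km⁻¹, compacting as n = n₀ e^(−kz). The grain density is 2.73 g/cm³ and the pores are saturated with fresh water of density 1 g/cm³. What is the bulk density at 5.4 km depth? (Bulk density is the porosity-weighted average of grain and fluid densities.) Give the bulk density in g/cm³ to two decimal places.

Porosity at depth: n = 0.65·exp(−0.521×5.4) = 0.65×0.0600 = 0.0390
Bulk density: ρ_b = (1−n)ρ_g + n·ρ_f = 0.9610×2.73 + 0.0390×1
       = 2.624 + 0.039 = 2.663 g/cm³

2.66 g/cm³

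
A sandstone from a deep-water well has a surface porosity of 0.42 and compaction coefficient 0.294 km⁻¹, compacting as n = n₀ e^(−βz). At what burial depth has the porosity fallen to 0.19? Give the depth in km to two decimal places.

2.70 km

Invert Athy's law: z = ln(n₀/n) / β
z = ln(0.42/0.19) / 0.294 = ln(2.211) / 0.294 = 0.7932 / 0.294 = 2.698 km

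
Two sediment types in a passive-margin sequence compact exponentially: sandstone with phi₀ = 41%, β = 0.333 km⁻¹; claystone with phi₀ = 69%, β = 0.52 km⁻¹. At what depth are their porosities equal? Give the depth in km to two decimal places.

Set phi₀ₐ e^(−βₐZ) = phi₀ᵦ e^(−βᵦZ) ⇒ ln(phi₀ₐ/phi₀ᵦ) = (βₐ − βᵦ)·Z
Z = ln(0.41/0.69) / (0.333 − 0.52) = -0.5205 / -0.187 = 2.784 km

2.78 km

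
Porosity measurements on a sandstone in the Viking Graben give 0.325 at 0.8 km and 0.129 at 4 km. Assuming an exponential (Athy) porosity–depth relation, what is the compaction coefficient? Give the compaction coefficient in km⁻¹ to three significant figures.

Athy: n(Z) = n₀ e^(−βZ) ⇒ n₁/n₂ = e^{β(Z₂−Z₁)} ⇒ β = ln(n₁/n₂)/(Z₂−Z₁)
β = ln(0.325/0.129) / (4 − 0.8) = ln(2.519) / 3.2 = 0.9240 / 3.2 = 0.2888 km⁻¹

0.289 km⁻¹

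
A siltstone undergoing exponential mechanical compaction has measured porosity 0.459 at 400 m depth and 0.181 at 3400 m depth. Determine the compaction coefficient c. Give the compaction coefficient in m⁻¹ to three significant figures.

Working in km (1 km = 1000 m; c in km⁻¹ = c in m⁻¹ × 1000):
Athy: phi(z) = phi₀ e^(−cz) ⇒ phi₁/phi₂ = e^{c(z₂−z₁)} ⇒ c = ln(phi₁/phi₂)/(z₂−z₁)
c = ln(0.459/0.181) / (3.4 − 0.4) = ln(2.536) / 3 = 0.9306 / 3 = 0.3102 km⁻¹

0.000310 m⁻¹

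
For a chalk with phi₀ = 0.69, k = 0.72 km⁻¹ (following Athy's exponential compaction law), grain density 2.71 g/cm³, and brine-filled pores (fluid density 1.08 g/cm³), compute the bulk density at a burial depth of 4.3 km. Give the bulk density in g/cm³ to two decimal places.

Porosity at depth: phi = 0.69·exp(−0.72×4.3) = 0.69×0.0452 = 0.0312
Bulk density: ρ_b = (1−phi)ρ_g + phi·ρ_f = 0.9688×2.71 + 0.0312×1.08
       = 2.625 + 0.034 = 2.659 g/cm³

2.66 g/cm³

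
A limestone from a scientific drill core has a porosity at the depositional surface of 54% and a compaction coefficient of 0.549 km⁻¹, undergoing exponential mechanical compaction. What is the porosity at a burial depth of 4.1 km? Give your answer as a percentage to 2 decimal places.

5.69%

n = n₀·exp(−c·d) = 0.54 × exp(−0.549 × 4.1) = 0.54 × exp(−2.251)
  = 0.54 × 0.1053 = 0.0569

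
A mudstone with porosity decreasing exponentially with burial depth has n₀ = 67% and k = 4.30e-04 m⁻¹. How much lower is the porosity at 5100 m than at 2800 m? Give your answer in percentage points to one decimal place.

12.6 percentage points

Working in km (1 km = 1000 m; k in km⁻¹ = k in m⁻¹ × 1000):
n(2.8) = 0.67·e^(−0.43×2.8) = 0.2010
n(5.1) = 0.67·e^(−0.43×5.1) = 0.0748
Δn = 0.2010 − 0.0748 = 0.1262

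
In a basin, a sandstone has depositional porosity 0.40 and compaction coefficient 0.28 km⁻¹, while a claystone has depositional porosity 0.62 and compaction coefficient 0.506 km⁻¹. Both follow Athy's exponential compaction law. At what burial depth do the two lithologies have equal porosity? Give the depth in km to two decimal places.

Set phi₀ₐ e^(−kₐd) = phi₀ᵦ e^(−kᵦd) ⇒ ln(phi₀ₐ/phi₀ᵦ) = (kₐ − kᵦ)·d
d = ln(0.4/0.62) / (0.28 − 0.506) = -0.4383 / -0.226 = 1.939 km

1.94 km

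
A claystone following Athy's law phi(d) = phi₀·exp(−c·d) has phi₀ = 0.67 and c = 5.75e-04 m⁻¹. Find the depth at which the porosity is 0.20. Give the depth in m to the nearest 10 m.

Working in km (1 km = 1000 m; c in km⁻¹ = c in m⁻¹ × 1000):
Invert Athy's law: d = ln(phi₀/phi) / c
d = ln(0.67/0.2) / 0.575 = ln(3.35) / 0.575 = 1.2090 / 0.575 = 2.103 km

2100 m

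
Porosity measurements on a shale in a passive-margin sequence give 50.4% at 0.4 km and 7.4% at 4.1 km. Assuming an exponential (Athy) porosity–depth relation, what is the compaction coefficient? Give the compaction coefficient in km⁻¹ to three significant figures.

Athy: phi(d) = phi₀ e^(−βd) ⇒ phi₁/phi₂ = e^{β(d₂−d₁)} ⇒ β = ln(phi₁/phi₂)/(d₂−d₁)
β = ln(0.504/0.074) / (4.1 − 0.4) = ln(6.811) / 3.7 = 1.9185 / 3.7 = 0.5185 km⁻¹

0.519 km⁻¹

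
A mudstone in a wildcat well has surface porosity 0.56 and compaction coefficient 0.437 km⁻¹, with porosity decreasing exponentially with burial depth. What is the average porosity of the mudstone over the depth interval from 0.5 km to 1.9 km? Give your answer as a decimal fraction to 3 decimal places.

0.337

⟨n⟩ = (1/(z₂−z₁)) ∫ n₀ e^(−cz) dz = n₀·(e^(−c·z₁) − e^(−c·z₂)) / (c·(z₂−z₁))
e^(−0.437×0.5) = 0.8037; e^(−0.437×1.9) = 0.4359
⟨n⟩ = 0.56 × (0.8037 − 0.4359) / (0.437 × 1.4) = 0.56 × 0.6012 = 0.3367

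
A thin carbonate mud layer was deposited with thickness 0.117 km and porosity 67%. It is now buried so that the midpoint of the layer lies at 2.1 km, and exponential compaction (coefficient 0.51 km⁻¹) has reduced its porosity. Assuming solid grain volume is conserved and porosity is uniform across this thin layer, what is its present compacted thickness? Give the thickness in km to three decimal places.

0.050 km

Porosity at 2.1 km: phi = 0.67·exp(−0.51×2.1) = 0.2296
Solid-volume conservation: h(1−phi) = h₀(1−phi₀) ⇒ h = h₀·(1−phi₀)/(1−phi)
h = 0.117 × (1 − 0.67)/(1 − 0.2296) = 0.117 × 0.4283 = 0.0501 km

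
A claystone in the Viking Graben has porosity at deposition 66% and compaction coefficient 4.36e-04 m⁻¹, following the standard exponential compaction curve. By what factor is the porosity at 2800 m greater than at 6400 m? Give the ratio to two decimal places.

Working in km (1 km = 1000 m; β in km⁻¹ = β in m⁻¹ × 1000):
φ(z₁)/φ(z₂) = e^(−β·z₁)/e^(−β·z₂) = e^{β(z₂−z₁)}
= exp(0.436 × 3.6) = exp(1.57) = 4.8047

4.80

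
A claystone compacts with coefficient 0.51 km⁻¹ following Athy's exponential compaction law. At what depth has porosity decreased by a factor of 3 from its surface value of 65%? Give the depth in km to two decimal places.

2.15 km

φ/φ₀ = 1/3 ⇒ exp(−k·d) = 1/3 ⇒ d = ln(3) / k
d = 1.0986 / 0.51 = 2.154 km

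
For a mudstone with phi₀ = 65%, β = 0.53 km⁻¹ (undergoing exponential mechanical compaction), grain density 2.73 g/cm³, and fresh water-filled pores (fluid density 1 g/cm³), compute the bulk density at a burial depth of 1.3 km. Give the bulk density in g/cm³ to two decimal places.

2.17 g/cm³

Porosity at depth: phi = 0.65·exp(−0.53×1.3) = 0.65×0.5021 = 0.3264
Bulk density: ρ_b = (1−phi)ρ_g + phi·ρ_f = 0.6736×2.73 + 0.3264×1
       = 1.839 + 0.326 = 2.165 g/cm³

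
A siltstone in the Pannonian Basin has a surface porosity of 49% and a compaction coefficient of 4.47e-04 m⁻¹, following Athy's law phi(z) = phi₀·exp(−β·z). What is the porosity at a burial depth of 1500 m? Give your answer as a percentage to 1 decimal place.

25.1%

Working in km (1 km = 1000 m; β in km⁻¹ = β in m⁻¹ × 1000):
phi = phi₀·exp(−β·z) = 0.49 × exp(−0.447 × 1.5) = 0.49 × exp(−0.6705)
  = 0.49 × 0.5115 = 0.2506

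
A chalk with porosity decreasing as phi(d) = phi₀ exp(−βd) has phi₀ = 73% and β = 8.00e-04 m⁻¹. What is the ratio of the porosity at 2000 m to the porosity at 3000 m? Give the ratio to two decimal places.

2.23

Working in km (1 km = 1000 m; β in km⁻¹ = β in m⁻¹ × 1000):
phi(d₁)/phi(d₂) = e^(−β·d₁)/e^(−β·d₂) = e^{β(d₂−d₁)}
= exp(0.8 × 1) = exp(0.8) = 2.2255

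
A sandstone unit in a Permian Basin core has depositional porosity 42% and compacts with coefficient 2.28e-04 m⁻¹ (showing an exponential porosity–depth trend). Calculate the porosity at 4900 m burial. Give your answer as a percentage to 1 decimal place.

13.7%

Working in km (1 km = 1000 m; β in km⁻¹ = β in m⁻¹ × 1000):
φ = φ₀·exp(−β·d) = 0.42 × exp(−0.228 × 4.9) = 0.42 × exp(−1.117)
  = 0.42 × 0.3272 = 0.1374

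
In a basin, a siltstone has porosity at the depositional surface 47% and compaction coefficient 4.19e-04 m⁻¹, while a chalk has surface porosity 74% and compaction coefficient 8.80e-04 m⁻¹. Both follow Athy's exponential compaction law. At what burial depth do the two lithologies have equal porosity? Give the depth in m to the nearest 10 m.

Working in km (1 km = 1000 m; c in km⁻¹ = c in m⁻¹ × 1000):
Set n₀ₐ e^(−cₐZ) = n₀ᵦ e^(−cᵦZ) ⇒ ln(n₀ₐ/n₀ᵦ) = (cₐ − cᵦ)·Z
Z = ln(0.47/0.74) / (0.419 − 0.88) = -0.4539 / -0.461 = 0.985 km

980 m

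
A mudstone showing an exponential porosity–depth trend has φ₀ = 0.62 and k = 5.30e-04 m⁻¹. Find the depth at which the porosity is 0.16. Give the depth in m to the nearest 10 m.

Working in km (1 km = 1000 m; k in km⁻¹ = k in m⁻¹ × 1000):
Invert Athy's law: z = ln(φ₀/φ) / k
z = ln(0.62/0.16) / 0.53 = ln(3.875) / 0.53 = 1.3545 / 0.53 = 2.556 km

2560 m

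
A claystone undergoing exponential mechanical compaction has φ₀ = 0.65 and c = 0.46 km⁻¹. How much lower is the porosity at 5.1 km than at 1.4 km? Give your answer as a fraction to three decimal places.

0.279

φ(1.4) = 0.65·e^(−0.46×1.4) = 0.3414
φ(5.1) = 0.65·e^(−0.46×5.1) = 0.0622
Δφ = 0.3414 − 0.0622 = 0.2791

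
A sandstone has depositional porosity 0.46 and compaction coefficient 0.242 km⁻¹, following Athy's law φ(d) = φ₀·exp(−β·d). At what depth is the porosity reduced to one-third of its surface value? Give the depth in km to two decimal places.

4.54 km

φ/φ₀ = 1/3 ⇒ exp(−β·d) = 1/3 ⇒ d = ln(3) / β
d = 1.0986 / 0.242 = 4.540 km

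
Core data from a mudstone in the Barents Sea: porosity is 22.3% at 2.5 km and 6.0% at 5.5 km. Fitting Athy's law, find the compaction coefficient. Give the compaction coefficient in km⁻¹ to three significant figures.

0.438 km⁻¹

Athy: φ(Z) = φ₀ e^(−cZ) ⇒ φ₁/φ₂ = e^{c(Z₂−Z₁)} ⇒ c = ln(φ₁/φ₂)/(Z₂−Z₁)
c = ln(0.223/0.06) / (5.5 − 2.5) = ln(3.717) / 3 = 1.3128 / 3 = 0.4376 km⁻¹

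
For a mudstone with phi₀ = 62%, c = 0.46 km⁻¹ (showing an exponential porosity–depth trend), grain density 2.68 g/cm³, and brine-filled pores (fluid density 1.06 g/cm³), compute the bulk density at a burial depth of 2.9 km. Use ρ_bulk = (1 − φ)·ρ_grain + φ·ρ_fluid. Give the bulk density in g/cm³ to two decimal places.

2.42 g/cm³

Porosity at depth: phi = 0.62·exp(−0.46×2.9) = 0.62×0.2634 = 0.1633
Bulk density: ρ_b = (1−phi)ρ_g + phi·ρ_f = 0.8367×2.68 + 0.1633×1.06
       = 2.242 + 0.173 = 2.415 g/cm³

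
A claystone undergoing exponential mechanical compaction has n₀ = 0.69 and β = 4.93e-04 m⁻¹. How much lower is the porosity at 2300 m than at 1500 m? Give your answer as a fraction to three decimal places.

Working in km (1 km = 1000 m; β in km⁻¹ = β in m⁻¹ × 1000):
n(1.5) = 0.69·e^(−0.493×1.5) = 0.3294
n(2.3) = 0.69·e^(−0.493×2.3) = 0.2220
Δn = 0.3294 − 0.2220 = 0.1073

0.107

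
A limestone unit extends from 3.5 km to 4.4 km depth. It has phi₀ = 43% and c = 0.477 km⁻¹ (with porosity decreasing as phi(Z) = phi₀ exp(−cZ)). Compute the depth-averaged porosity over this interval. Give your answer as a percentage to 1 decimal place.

6.6%

⟨phi⟩ = (1/(Z₂−Z₁)) ∫ phi₀ e^(−cZ) dZ = phi₀·(e^(−c·Z₁) − e^(−c·Z₂)) / (c·(Z₂−Z₁))
e^(−0.477×3.5) = 0.1883; e^(−0.477×4.4) = 0.1226
⟨phi⟩ = 0.43 × (0.1883 − 0.1226) / (0.477 × 0.9) = 0.43 × 0.1531 = 0.0658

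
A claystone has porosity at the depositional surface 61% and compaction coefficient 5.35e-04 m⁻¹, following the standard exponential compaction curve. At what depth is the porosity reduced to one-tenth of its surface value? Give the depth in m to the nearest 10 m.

Working in km (1 km = 1000 m; β in km⁻¹ = β in m⁻¹ × 1000):
φ/φ₀ = 1/10 ⇒ exp(−β·z) = 1/10 ⇒ z = ln(10) / β
z = 2.3026 / 0.535 = 4.304 km

4300 m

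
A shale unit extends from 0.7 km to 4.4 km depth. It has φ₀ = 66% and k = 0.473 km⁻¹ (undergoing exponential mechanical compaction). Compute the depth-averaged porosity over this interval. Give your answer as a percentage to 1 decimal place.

⟨φ⟩ = (1/(Z₂−Z₁)) ∫ φ₀ e^(−kZ) dZ = φ₀·(e^(−k·Z₁) − e^(−k·Z₂)) / (k·(Z₂−Z₁))
e^(−0.473×0.7) = 0.7181; e^(−0.473×4.4) = 0.1248
⟨φ⟩ = 0.66 × (0.7181 − 0.1248) / (0.473 × 3.7) = 0.66 × 0.3390 = 0.2238

22.4%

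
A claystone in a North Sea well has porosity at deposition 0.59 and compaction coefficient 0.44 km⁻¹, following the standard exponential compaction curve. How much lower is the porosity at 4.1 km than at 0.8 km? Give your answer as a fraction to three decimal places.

0.318

n(0.8) = 0.59·e^(−0.44×0.8) = 0.4149
n(4.1) = 0.59·e^(−0.44×4.1) = 0.0971
Δn = 0.4149 − 0.0971 = 0.3178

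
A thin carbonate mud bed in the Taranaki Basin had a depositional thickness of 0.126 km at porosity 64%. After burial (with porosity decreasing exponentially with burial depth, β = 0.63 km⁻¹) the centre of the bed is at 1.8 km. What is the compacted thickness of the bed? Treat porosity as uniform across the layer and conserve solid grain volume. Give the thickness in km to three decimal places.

0.057 km

Porosity at 1.8 km: n = 0.64·exp(−0.63×1.8) = 0.2059
Solid-volume conservation: h(1−n) = h₀(1−n₀) ⇒ h = h₀·(1−n₀)/(1−n)
h = 0.126 × (1 − 0.64)/(1 − 0.2059) = 0.126 × 0.4534 = 0.0571 km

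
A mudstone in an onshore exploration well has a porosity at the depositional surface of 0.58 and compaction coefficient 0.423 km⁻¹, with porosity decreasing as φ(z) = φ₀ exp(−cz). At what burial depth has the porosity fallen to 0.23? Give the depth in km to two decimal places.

2.19 km

Invert Athy's law: z = ln(φ₀/φ) / c
z = ln(0.58/0.23) / 0.423 = ln(2.522) / 0.423 = 0.9249 / 0.423 = 2.187 km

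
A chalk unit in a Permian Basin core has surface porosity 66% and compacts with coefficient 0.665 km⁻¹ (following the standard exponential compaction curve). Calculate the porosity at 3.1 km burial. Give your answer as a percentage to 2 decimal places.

8.40%

phi = phi₀·exp(−c·z) = 0.66 × exp(−0.665 × 3.1) = 0.66 × exp(−2.062)
  = 0.66 × 0.1273 = 0.0840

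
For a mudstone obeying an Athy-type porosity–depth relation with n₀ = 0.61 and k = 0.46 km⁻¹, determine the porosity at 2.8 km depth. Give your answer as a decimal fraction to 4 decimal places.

n = n₀·exp(−k·d) = 0.61 × exp(−0.46 × 2.8) = 0.61 × exp(−1.288)
  = 0.61 × 0.2758 = 0.1683

0.1683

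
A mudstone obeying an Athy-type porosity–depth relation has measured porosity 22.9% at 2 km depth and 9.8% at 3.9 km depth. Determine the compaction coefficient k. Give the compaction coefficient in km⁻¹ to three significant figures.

0.447 km⁻¹

Athy: phi(Z) = phi₀ e^(−kZ) ⇒ phi₁/phi₂ = e^{k(Z₂−Z₁)} ⇒ k = ln(phi₁/phi₂)/(Z₂−Z₁)
k = ln(0.229/0.098) / (3.9 − 2) = ln(2.337) / 1.9 = 0.8488 / 1.9 = 0.4467 km⁻¹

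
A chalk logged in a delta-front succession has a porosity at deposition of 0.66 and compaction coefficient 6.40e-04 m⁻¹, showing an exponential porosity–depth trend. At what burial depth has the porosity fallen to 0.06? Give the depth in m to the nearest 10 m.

Working in km (1 km = 1000 m; k in km⁻¹ = k in m⁻¹ × 1000):
Invert Athy's law: d = ln(φ₀/φ) / k
d = ln(0.66/0.06) / 0.64 = ln(11) / 0.64 = 2.3979 / 0.64 = 3.747 km

3750 m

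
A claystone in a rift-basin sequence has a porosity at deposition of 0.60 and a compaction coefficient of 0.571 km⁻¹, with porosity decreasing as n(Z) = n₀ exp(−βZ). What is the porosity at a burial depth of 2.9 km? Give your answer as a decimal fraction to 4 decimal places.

0.1146

n = n₀·exp(−β·Z) = 0.6 × exp(−0.571 × 2.9) = 0.6 × exp(−1.656)
  = 0.6 × 0.1909 = 0.1146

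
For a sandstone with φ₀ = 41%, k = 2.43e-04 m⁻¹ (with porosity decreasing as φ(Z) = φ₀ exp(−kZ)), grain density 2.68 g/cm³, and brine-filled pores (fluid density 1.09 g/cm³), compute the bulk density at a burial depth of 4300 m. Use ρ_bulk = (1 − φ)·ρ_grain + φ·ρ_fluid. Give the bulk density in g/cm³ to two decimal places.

2.45 g/cm³

Working in km (1 km = 1000 m; k in km⁻¹ = k in m⁻¹ × 1000):
Porosity at depth: φ = 0.41·exp(−0.243×4.3) = 0.41×0.3517 = 0.1442
Bulk density: ρ_b = (1−φ)ρ_g + φ·ρ_f = 0.8558×2.68 + 0.1442×1.09
       = 2.294 + 0.157 = 2.451 g/cm³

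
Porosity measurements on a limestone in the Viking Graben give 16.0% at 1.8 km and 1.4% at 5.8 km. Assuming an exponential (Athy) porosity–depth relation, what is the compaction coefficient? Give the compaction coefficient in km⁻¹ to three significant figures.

Athy: φ(d) = φ₀ e^(−kd) ⇒ φ₁/φ₂ = e^{k(d₂−d₁)} ⇒ k = ln(φ₁/φ₂)/(d₂−d₁)
k = ln(0.16/0.014) / (5.8 − 1.8) = ln(11.43) / 4 = 2.4361 / 4 = 0.609 km⁻¹

0.609 km⁻¹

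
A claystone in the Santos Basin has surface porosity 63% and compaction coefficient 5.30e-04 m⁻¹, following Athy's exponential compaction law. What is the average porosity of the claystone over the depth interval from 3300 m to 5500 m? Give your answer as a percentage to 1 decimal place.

Working in km (1 km = 1000 m; β in km⁻¹ = β in m⁻¹ × 1000):
⟨n⟩ = (1/(d₂−d₁)) ∫ n₀ e^(−βd) dd = n₀·(e^(−β·d₁) − e^(−β·d₂)) / (β·(d₂−d₁))
e^(−0.53×3.3) = 0.1739; e^(−0.53×5.5) = 0.0542
⟨n⟩ = 0.63 × (0.1739 − 0.0542) / (0.53 × 2.2) = 0.63 × 0.1027 = 0.0647

6.5%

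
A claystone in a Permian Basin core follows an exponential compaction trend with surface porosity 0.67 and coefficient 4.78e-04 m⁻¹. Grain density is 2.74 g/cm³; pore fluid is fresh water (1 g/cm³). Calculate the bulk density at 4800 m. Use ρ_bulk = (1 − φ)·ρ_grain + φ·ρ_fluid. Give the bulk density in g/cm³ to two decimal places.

Working in km (1 km = 1000 m; c in km⁻¹ = c in m⁻¹ × 1000):
Porosity at depth: n = 0.67·exp(−0.478×4.8) = 0.67×0.1008 = 0.0676
Bulk density: ρ_b = (1−n)ρ_g + n·ρ_f = 0.9324×2.74 + 0.0676×1
       = 2.555 + 0.068 = 2.622 g/cm³

2.62 g/cm³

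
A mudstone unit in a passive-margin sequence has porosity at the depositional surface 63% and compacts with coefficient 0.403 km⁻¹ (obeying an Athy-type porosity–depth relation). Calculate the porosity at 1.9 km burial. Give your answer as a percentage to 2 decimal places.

29.30%

φ = φ₀·exp(−k·Z) = 0.63 × exp(−0.403 × 1.9) = 0.63 × exp(−0.7657)
  = 0.63 × 0.4650 = 0.2930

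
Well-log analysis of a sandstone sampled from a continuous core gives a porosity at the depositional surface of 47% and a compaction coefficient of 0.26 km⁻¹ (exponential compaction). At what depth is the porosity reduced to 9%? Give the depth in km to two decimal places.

Invert Athy's law: d = ln(n₀/n) / β
d = ln(0.47/0.09) / 0.26 = ln(5.222) / 0.26 = 1.6529 / 0.26 = 6.357 km

6.36 km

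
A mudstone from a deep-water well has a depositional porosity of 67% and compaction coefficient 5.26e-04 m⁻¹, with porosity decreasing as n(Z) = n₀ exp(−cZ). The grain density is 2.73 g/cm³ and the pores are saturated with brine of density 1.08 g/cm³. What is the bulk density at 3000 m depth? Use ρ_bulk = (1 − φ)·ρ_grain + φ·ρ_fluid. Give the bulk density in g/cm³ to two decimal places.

Working in km (1 km = 1000 m; c in km⁻¹ = c in m⁻¹ × 1000):
Porosity at depth: n = 0.67·exp(−0.526×3) = 0.67×0.2064 = 0.1383
Bulk density: ρ_b = (1−n)ρ_g + n·ρ_f = 0.8617×2.73 + 0.1383×1.08
       = 2.352 + 0.149 = 2.502 g/cm³

2.50 g/cm³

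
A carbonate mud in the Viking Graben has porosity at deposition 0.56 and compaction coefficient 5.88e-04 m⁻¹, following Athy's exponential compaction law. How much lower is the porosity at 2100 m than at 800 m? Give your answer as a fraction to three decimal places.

0.187

Working in km (1 km = 1000 m; c in km⁻¹ = c in m⁻¹ × 1000):
φ(0.8) = 0.56·e^(−0.588×0.8) = 0.3499
φ(2.1) = 0.56·e^(−0.588×2.1) = 0.1629
Δφ = 0.3499 − 0.1629 = 0.1870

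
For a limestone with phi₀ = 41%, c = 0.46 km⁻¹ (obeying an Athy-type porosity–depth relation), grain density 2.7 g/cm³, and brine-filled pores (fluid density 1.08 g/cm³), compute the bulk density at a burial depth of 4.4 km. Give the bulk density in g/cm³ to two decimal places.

2.61 g/cm³

Porosity at depth: phi = 0.41·exp(−0.46×4.4) = 0.41×0.1321 = 0.0542
Bulk density: ρ_b = (1−phi)ρ_g + phi·ρ_f = 0.9458×2.7 + 0.0542×1.08
       = 2.554 + 0.059 = 2.612 g/cm³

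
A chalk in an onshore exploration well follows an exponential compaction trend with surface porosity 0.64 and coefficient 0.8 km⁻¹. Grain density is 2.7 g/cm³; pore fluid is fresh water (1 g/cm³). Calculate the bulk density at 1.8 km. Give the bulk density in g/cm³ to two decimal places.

Porosity at depth: φ = 0.64·exp(−0.8×1.8) = 0.64×0.2369 = 0.1516
Bulk density: ρ_b = (1−φ)ρ_g + φ·ρ_f = 0.8484×2.7 + 0.1516×1
       = 2.291 + 0.152 = 2.442 g/cm³

2.44 g/cm³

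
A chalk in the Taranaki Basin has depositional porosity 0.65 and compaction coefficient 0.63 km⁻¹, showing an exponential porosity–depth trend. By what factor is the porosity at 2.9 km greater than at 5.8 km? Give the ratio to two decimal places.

phi(d₁)/phi(d₂) = e^(−c·d₁)/e^(−c·d₂) = e^{c(d₂−d₁)}
= exp(0.63 × 2.9) = exp(1.827) = 6.2152

6.22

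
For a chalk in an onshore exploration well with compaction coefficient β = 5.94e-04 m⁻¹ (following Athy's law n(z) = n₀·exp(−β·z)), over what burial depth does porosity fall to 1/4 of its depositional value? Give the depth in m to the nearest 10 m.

Working in km (1 km = 1000 m; β in km⁻¹ = β in m⁻¹ × 1000):
n/n₀ = 1/4 ⇒ exp(−β·z) = 1/4 ⇒ z = ln(4) / β
z = 1.3863 / 0.594 = 2.334 km

2330 m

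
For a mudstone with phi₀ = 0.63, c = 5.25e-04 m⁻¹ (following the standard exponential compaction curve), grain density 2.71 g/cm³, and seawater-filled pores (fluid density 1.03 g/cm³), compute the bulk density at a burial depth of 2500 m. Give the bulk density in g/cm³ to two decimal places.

Working in km (1 km = 1000 m; c in km⁻¹ = c in m⁻¹ × 1000):
Porosity at depth: phi = 0.63·exp(−0.525×2.5) = 0.63×0.2691 = 0.1696
Bulk density: ρ_b = (1−phi)ρ_g + phi·ρ_f = 0.8304×2.71 + 0.1696×1.03
       = 2.250 + 0.175 = 2.425 g/cm³

2.43 g/cm³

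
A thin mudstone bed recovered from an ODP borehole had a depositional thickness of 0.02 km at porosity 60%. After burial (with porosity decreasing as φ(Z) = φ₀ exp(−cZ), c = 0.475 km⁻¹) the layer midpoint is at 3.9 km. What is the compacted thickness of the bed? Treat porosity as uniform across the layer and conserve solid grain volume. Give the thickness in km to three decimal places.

0.009 km

Porosity at 3.9 km: φ = 0.6·exp(−0.475×3.9) = 0.0941
Solid-volume conservation: h(1−φ) = h₀(1−φ₀) ⇒ h = h₀·(1−φ₀)/(1−φ)
h = 0.02 × (1 − 0.6)/(1 − 0.0941) = 0.02 × 0.4416 = 0.0088 km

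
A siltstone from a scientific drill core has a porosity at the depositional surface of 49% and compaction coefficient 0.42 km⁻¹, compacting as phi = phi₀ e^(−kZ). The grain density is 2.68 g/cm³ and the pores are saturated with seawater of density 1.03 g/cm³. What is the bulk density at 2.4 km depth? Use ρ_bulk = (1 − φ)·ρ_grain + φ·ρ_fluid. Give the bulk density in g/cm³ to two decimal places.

Porosity at depth: phi = 0.49·exp(−0.42×2.4) = 0.49×0.3649 = 0.1788
Bulk density: ρ_b = (1−phi)ρ_g + phi·ρ_f = 0.8212×2.68 + 0.1788×1.03
       = 2.201 + 0.184 = 2.385 g/cm³

2.38 g/cm³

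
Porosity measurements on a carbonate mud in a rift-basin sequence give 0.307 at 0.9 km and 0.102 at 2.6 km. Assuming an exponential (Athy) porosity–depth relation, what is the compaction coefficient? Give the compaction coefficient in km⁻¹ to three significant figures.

Athy: n(Z) = n₀ e^(−cZ) ⇒ n₁/n₂ = e^{c(Z₂−Z₁)} ⇒ c = ln(n₁/n₂)/(Z₂−Z₁)
c = ln(0.307/0.102) / (2.6 − 0.9) = ln(3.01) / 1.7 = 1.1019 / 1.7 = 0.6482 km⁻¹

0.648 km⁻¹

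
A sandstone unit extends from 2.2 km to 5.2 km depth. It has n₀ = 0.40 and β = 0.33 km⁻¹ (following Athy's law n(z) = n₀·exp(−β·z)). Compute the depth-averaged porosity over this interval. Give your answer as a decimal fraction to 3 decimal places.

⟨n⟩ = (1/(z₂−z₁)) ∫ n₀ e^(−βz) dz = n₀·(e^(−β·z₁) − e^(−β·z₂)) / (β·(z₂−z₁))
e^(−0.33×2.2) = 0.4838; e^(−0.33×5.2) = 0.1798
⟨n⟩ = 0.4 × (0.4838 − 0.1798) / (0.33 × 3) = 0.4 × 0.3071 = 0.1229

0.123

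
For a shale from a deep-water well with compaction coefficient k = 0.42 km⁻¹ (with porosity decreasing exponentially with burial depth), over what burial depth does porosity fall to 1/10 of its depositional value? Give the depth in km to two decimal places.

5.48 km

n/n₀ = 1/10 ⇒ exp(−k·z) = 1/10 ⇒ z = ln(10) / k
z = 2.3026 / 0.42 = 5.482 km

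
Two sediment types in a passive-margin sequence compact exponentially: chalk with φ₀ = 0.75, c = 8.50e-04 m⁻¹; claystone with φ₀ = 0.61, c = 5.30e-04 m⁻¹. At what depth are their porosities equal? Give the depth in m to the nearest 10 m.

Working in km (1 km = 1000 m; c in km⁻¹ = c in m⁻¹ × 1000):
Set φ₀ₐ e^(−cₐz) = φ₀ᵦ e^(−cᵦz) ⇒ ln(φ₀ₐ/φ₀ᵦ) = (cₐ − cᵦ)·z
z = ln(0.75/0.61) / (0.85 − 0.53) = 0.2066 / 0.32 = 0.646 km

650 m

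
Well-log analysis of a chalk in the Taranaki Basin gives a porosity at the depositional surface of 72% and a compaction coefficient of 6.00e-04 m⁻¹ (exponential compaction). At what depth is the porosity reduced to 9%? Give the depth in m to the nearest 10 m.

3470 m

Working in km (1 km = 1000 m; β in km⁻¹ = β in m⁻¹ × 1000):
Invert Athy's law: Z = ln(phi₀/phi) / β
Z = ln(0.72/0.09) / 0.6 = ln(8) / 0.6 = 2.0794 / 0.6 = 3.466 km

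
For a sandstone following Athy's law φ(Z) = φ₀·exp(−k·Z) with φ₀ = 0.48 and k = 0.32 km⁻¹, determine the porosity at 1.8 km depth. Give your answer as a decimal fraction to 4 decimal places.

0.2698

φ = φ₀·exp(−k·Z) = 0.48 × exp(−0.32 × 1.8) = 0.48 × exp(−0.576)
  = 0.48 × 0.5621 = 0.2698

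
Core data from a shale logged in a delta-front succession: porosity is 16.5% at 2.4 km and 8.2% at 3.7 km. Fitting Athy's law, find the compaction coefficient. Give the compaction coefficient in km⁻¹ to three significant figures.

Athy: φ(z) = φ₀ e^(−cz) ⇒ φ₁/φ₂ = e^{c(z₂−z₁)} ⇒ c = ln(φ₁/φ₂)/(z₂−z₁)
c = ln(0.165/0.082) / (3.7 − 2.4) = ln(2.012) / 1.3 = 0.6992 / 1.3 = 0.5379 km⁻¹

0.538 km⁻¹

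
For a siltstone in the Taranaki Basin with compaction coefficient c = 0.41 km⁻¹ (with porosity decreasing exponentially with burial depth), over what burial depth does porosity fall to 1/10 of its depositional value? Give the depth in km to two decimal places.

n/n₀ = 1/10 ⇒ exp(−c·Z) = 1/10 ⇒ Z = ln(10) / c
Z = 2.3026 / 0.41 = 5.616 km

5.62 km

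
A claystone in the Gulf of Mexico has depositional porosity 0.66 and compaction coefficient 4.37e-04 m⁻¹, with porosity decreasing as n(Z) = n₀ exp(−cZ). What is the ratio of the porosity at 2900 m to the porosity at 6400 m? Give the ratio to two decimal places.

Working in km (1 km = 1000 m; c in km⁻¹ = c in m⁻¹ × 1000):
n(Z₁)/n(Z₂) = e^(−c·Z₁)/e^(−c·Z₂) = e^{c(Z₂−Z₁)}
= exp(0.437 × 3.5) = exp(1.53) = 4.6159

4.62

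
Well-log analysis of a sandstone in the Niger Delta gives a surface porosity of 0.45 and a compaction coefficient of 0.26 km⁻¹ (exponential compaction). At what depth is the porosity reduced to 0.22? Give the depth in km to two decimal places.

Invert Athy's law: Z = ln(phi₀/phi) / k
Z = ln(0.45/0.22) / 0.26 = ln(2.045) / 0.26 = 0.7156 / 0.26 = 2.752 km

2.75 km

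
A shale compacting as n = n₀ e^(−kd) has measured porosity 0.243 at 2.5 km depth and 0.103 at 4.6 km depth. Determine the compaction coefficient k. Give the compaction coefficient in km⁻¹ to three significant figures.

Athy: n(d) = n₀ e^(−kd) ⇒ n₁/n₂ = e^{k(d₂−d₁)} ⇒ k = ln(n₁/n₂)/(d₂−d₁)
k = ln(0.243/0.103) / (4.6 − 2.5) = ln(2.359) / 2.1 = 0.8583 / 2.1 = 0.4087 km⁻¹

0.409 km⁻¹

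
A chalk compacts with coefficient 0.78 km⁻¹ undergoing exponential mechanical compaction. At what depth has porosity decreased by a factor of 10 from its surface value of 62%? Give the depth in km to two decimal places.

2.95 km

n/n₀ = 1/10 ⇒ exp(−β·d) = 1/10 ⇒ d = ln(10) / β
d = 2.3026 / 0.78 = 2.952 km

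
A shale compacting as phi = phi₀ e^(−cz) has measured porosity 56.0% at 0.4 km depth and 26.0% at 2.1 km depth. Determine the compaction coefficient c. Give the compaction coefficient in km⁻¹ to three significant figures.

0.451 km⁻¹

Athy: phi(z) = phi₀ e^(−cz) ⇒ phi₁/phi₂ = e^{c(z₂−z₁)} ⇒ c = ln(phi₁/phi₂)/(z₂−z₁)
c = ln(0.56/0.26) / (2.1 − 0.4) = ln(2.154) / 1.7 = 0.7673 / 1.7 = 0.4513 km⁻¹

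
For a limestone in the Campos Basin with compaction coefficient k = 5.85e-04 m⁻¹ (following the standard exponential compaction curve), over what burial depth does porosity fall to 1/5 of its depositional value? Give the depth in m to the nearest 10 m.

Working in km (1 km = 1000 m; k in km⁻¹ = k in m⁻¹ × 1000):
n/n₀ = 1/5 ⇒ exp(−k·d) = 1/5 ⇒ d = ln(5) / k
d = 1.6094 / 0.585 = 2.751 km

2750 m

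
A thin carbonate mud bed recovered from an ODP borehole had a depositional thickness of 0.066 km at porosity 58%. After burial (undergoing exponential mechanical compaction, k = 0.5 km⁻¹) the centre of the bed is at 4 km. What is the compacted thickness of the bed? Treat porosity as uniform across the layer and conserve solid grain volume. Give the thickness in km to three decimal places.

Porosity at 4 km: n = 0.58·exp(−0.5×4) = 0.0785
Solid-volume conservation: h(1−n) = h₀(1−n₀) ⇒ h = h₀·(1−n₀)/(1−n)
h = 0.066 × (1 − 0.58)/(1 − 0.0785) = 0.066 × 0.4558 = 0.0301 km

0.030 km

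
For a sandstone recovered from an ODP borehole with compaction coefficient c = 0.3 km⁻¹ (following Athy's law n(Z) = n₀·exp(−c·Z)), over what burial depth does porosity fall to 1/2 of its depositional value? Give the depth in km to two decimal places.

n/n₀ = 1/2 ⇒ exp(−c·Z) = 1/2 ⇒ Z = ln(2) / c
Z = 0.6931 / 0.3 = 2.310 km

2.31 km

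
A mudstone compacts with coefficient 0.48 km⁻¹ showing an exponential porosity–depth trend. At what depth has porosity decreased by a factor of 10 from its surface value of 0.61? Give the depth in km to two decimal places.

φ/φ₀ = 1/10 ⇒ exp(−k·z) = 1/10 ⇒ z = ln(10) / k
z = 2.3026 / 0.48 = 4.797 km

4.80 km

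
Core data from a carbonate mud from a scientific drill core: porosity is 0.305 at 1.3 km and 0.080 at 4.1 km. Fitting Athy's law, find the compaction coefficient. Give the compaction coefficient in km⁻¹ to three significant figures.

0.478 km⁻¹

Athy: n(d) = n₀ e^(−kd) ⇒ n₁/n₂ = e^{k(d₂−d₁)} ⇒ k = ln(n₁/n₂)/(d₂−d₁)
k = ln(0.305/0.08) / (4.1 − 1.3) = ln(3.812) / 2.8 = 1.3383 / 2.8 = 0.478 km⁻¹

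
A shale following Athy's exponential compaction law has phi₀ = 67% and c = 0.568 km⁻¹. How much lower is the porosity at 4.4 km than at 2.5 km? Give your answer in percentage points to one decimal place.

phi(2.5) = 0.67·e^(−0.568×2.5) = 0.1619
phi(4.4) = 0.67·e^(−0.568×4.4) = 0.0550
Δphi = 0.1619 − 0.0550 = 0.1069

10.7 percentage points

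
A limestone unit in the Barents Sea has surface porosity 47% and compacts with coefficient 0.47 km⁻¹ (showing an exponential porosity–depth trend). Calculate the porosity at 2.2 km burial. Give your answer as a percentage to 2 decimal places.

phi = phi₀·exp(−β·Z) = 0.47 × exp(−0.47 × 2.2) = 0.47 × exp(−1.034)
  = 0.47 × 0.3556 = 0.1671

16.71%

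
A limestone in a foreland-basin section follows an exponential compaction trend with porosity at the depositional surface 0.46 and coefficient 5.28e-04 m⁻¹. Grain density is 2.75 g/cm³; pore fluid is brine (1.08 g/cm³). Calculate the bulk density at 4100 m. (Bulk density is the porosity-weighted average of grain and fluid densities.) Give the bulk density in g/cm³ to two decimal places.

2.66 g/cm³

Working in km (1 km = 1000 m; c in km⁻¹ = c in m⁻¹ × 1000):
Porosity at depth: phi = 0.46·exp(−0.528×4.1) = 0.46×0.1148 = 0.0528
Bulk density: ρ_b = (1−phi)ρ_g + phi·ρ_f = 0.9472×2.75 + 0.0528×1.08
       = 2.605 + 0.057 = 2.662 g/cm³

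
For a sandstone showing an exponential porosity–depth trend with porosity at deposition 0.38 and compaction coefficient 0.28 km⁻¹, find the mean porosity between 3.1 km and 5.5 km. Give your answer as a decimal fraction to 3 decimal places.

⟨phi⟩ = (1/(Z₂−Z₁)) ∫ phi₀ e^(−cZ) dZ = phi₀·(e^(−c·Z₁) − e^(−c·Z₂)) / (c·(Z₂−Z₁))
e^(−0.28×3.1) = 0.4198; e^(−0.28×5.5) = 0.2144
⟨phi⟩ = 0.38 × (0.4198 − 0.2144) / (0.28 × 2.4) = 0.38 × 0.3057 = 0.1162

0.116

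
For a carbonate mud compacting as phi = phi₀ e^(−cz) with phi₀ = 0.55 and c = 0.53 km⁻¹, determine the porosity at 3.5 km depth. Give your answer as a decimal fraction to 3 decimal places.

0.086

phi = phi₀·exp(−c·z) = 0.55 × exp(−0.53 × 3.5) = 0.55 × exp(−1.855)
  = 0.55 × 0.1565 = 0.0860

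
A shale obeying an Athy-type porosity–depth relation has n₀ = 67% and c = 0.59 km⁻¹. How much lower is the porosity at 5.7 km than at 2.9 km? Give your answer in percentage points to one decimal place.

n(2.9) = 0.67·e^(−0.59×2.9) = 0.1211
n(5.7) = 0.67·e^(−0.59×5.7) = 0.0232
Δn = 0.1211 − 0.0232 = 0.0979

9.8 percentage points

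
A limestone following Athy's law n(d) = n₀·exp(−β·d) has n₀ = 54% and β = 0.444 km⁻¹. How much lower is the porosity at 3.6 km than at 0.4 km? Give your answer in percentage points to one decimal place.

34.3 percentage points

n(0.4) = 0.54·e^(−0.444×0.4) = 0.4521
n(3.6) = 0.54·e^(−0.444×3.6) = 0.1092
Δn = 0.4521 − 0.1092 = 0.3429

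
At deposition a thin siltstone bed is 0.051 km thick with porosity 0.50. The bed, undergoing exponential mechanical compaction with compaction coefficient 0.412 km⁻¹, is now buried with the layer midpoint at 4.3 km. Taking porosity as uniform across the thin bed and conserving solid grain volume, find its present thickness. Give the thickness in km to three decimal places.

0.028 km

Porosity at 4.3 km: φ = 0.5·exp(−0.412×4.3) = 0.0850
Solid-volume conservation: h(1−φ) = h₀(1−φ₀) ⇒ h = h₀·(1−φ₀)/(1−φ)
h = 0.051 × (1 − 0.5)/(1 − 0.0850) = 0.051 × 0.5465 = 0.0279 km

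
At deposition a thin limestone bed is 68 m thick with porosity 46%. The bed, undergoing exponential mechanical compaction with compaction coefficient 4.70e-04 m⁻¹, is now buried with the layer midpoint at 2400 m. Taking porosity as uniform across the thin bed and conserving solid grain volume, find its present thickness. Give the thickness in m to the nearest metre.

Working in km (1 km = 1000 m; c in km⁻¹ = c in m⁻¹ × 1000):
Porosity at 2.4 km: n = 0.46·exp(−0.47×2.4) = 0.1489
Solid-volume conservation: h(1−n) = h₀(1−n₀) ⇒ h = h₀·(1−n₀)/(1−n)
h = 0.068 × (1 − 0.46)/(1 − 0.1489) = 0.068 × 0.6345 = 0.0431 km

43 m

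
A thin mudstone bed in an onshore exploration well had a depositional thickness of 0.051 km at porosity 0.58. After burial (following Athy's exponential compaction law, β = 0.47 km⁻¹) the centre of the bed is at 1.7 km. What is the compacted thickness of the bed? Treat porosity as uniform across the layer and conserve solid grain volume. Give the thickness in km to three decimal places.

0.029 km

Porosity at 1.7 km: φ = 0.58·exp(−0.47×1.7) = 0.2609
Solid-volume conservation: h(1−φ) = h₀(1−φ₀) ⇒ h = h₀·(1−φ₀)/(1−φ)
h = 0.051 × (1 − 0.58)/(1 − 0.2609) = 0.051 × 0.5682 = 0.0290 km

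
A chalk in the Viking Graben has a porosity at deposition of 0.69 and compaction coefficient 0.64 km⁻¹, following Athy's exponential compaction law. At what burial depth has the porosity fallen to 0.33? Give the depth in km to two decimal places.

Invert Athy's law: d = ln(φ₀/φ) / β
d = ln(0.69/0.33) / 0.64 = ln(2.091) / 0.64 = 0.7376 / 0.64 = 1.152 km

1.15 km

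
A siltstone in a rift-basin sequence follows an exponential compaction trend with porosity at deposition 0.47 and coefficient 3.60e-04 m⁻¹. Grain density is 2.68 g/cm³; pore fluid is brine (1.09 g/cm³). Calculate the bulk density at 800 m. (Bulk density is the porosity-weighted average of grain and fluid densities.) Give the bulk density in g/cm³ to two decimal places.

Working in km (1 km = 1000 m; c in km⁻¹ = c in m⁻¹ × 1000):
Porosity at depth: φ = 0.47·exp(−0.36×0.8) = 0.47×0.7498 = 0.3524
Bulk density: ρ_b = (1−φ)ρ_g + φ·ρ_f = 0.6476×2.68 + 0.3524×1.09
       = 1.736 + 0.384 = 2.120 g/cm³

2.12 g/cm³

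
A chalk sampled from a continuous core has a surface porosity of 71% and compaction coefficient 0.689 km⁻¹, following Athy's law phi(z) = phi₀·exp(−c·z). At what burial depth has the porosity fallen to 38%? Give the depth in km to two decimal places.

Invert Athy's law: z = ln(phi₀/phi) / c
z = ln(0.71/0.38) / 0.689 = ln(1.868) / 0.689 = 0.6251 / 0.689 = 0.907 km

0.91 km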